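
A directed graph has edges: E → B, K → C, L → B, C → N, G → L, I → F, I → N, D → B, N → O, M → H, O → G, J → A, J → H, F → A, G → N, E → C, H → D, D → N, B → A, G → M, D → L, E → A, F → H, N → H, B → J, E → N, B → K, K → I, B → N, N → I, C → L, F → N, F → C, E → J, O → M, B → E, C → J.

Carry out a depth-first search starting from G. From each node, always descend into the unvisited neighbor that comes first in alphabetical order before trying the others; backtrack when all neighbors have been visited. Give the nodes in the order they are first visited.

G → L → B → A → E → C → J → H → D → N → I → F → O → M → K

Visit G
G → L
L → B
B → A
B → E
E → C
C → J
J → H
H → D
D → N
N → I
I → F
N → O
O → M
B → K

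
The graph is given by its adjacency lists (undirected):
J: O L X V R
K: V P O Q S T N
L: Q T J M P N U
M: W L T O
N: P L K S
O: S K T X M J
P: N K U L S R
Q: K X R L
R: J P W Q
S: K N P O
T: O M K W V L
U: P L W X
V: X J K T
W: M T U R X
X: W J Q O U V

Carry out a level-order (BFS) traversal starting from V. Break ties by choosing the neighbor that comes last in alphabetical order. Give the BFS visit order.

V → X → T → K → J → W → U → Q → O → M → L → S → P → N → R

Visit V; enqueue X, T, K, J → queue [X, T, K, J]
Visit X; enqueue W, U, Q, O → queue [T, K, J, W, U, Q, O]
Visit T; enqueue M, L → queue [K, J, W, U, Q, O, M, L]
Visit K; enqueue S, P, N → queue [J, W, U, Q, O, M, L, S, P, N]
Visit J; enqueue R → queue [W, U, Q, O, M, L, S, P, N, R]
Visit W → queue [U, Q, O, M, L, S, P, N, R]
Visit U → queue [Q, O, M, L, S, P, N, R]
Visit Q → queue [O, M, L, S, P, N, R]
Visit O → queue [M, L, S, P, N, R]
Visit M → queue [L, S, P, N, R]
Visit L → queue [S, P, N, R]
Visit S → queue [P, N, R]
Visit P → queue [N, R]
Visit N → queue [R]
Visit R → queue []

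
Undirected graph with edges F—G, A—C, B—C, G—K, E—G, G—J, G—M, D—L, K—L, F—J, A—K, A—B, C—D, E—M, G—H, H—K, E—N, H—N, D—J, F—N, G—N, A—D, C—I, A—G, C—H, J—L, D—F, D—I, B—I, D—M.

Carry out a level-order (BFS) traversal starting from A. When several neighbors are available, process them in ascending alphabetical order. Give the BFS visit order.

Visit A; enqueue B, C, D, G, K → queue [B, C, D, G, K]
Visit B; enqueue I → queue [C, D, G, K, I]
Visit C; enqueue H → queue [D, G, K, I, H]
Visit D; enqueue F, J, L, M → queue [G, K, I, H, F, J, L, M]
Visit G; enqueue E, N → queue [K, I, H, F, J, L, M, E, N]
Visit K → queue [I, H, F, J, L, M, E, N]
Visit I → queue [H, F, J, L, M, E, N]
Visit H → queue [F, J, L, M, E, N]
Visit F → queue [J, L, M, E, N]
Visit J → queue [L, M, E, N]
Visit L → queue [M, E, N]
Visit M → queue [E, N]
Visit E → queue [N]
Visit N → queue []

A → B → C → D → G → K → I → H → F → J → L → M → E → N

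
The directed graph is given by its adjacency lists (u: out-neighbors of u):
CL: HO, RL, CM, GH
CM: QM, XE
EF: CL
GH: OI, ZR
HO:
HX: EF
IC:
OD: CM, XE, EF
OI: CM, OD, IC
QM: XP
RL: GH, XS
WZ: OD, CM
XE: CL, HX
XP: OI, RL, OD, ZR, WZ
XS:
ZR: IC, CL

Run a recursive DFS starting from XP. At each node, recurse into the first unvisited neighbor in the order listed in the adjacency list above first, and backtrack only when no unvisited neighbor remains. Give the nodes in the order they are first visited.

XP → OI → CM → QM → XE → CL → HO → RL → GH → ZR → IC → XS → HX → EF → OD → WZ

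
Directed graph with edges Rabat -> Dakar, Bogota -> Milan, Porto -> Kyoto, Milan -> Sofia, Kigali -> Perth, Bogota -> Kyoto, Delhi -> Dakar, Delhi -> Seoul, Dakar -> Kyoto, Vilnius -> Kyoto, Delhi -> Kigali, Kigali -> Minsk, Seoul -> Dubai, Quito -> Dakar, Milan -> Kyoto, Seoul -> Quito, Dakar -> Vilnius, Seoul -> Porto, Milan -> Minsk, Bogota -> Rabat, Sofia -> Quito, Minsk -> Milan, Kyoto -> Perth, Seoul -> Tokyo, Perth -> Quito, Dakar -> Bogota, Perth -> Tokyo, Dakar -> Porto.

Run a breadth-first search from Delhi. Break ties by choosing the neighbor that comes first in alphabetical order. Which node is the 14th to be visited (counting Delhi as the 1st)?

Milan

Visit Delhi; enqueue Dakar, Kigali, Seoul → queue [Dakar, Kigali, Seoul]
Visit Dakar; enqueue Bogota, Kyoto, Porto, Vilnius → queue [Kigali, Seoul, Bogota, Kyoto, Porto, Vilnius]
Visit Kigali; enqueue Minsk, Perth → queue [Seoul, Bogota, Kyoto, Porto, Vilnius, Minsk, Perth]
Visit Seoul; enqueue Dubai, Quito, Tokyo → queue [Bogota, Kyoto, Porto, Vilnius, Minsk, Perth, Dubai, Quito, Tokyo]
Visit Bogota; enqueue Milan, Rabat → queue [Kyoto, Porto, Vilnius, Minsk, Perth, Dubai, Quito, Tokyo, Milan, Rabat]
Visit Kyoto → queue [Porto, Vilnius, Minsk, Perth, Dubai, Quito, Tokyo, Milan, Rabat]
Visit Porto → queue [Vilnius, Minsk, Perth, Dubai, Quito, Tokyo, Milan, Rabat]
Visit Vilnius → queue [Minsk, Perth, Dubai, Quito, Tokyo, Milan, Rabat]
Visit Minsk → queue [Perth, Dubai, Quito, Tokyo, Milan, Rabat]
Visit Perth → queue [Dubai, Quito, Tokyo, Milan, Rabat]
Visit Dubai → queue [Quito, Tokyo, Milan, Rabat]
Visit Quito → queue [Tokyo, Milan, Rabat]
Visit Tokyo → queue [Milan, Rabat]
Visit Milan; enqueue Sofia → queue [Rabat, Sofia]
Visit Rabat → queue [Sofia]
Visit Sofia → queue []

Visit order: Delhi, Dakar, Kigali, Seoul, Bogota, Kyoto, Porto, Vilnius, Minsk, Perth, Dubai, Quito, Tokyo, Milan, Rabat, Sofia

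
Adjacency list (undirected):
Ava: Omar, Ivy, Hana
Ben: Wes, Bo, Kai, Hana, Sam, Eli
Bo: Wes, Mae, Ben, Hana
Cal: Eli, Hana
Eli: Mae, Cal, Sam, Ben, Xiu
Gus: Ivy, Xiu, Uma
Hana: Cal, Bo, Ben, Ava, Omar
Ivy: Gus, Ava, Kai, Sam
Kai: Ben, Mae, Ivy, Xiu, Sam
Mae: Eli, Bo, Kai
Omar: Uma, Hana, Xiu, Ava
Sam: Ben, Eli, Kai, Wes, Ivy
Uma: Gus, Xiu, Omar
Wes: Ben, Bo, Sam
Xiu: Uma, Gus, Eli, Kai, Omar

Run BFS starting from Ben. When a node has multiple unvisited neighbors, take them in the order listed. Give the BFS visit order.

Visit Ben; enqueue Wes, Bo, Kai, Hana, Sam, Eli → queue [Wes, Bo, Kai, Hana, Sam, Eli]
Visit Wes → queue [Bo, Kai, Hana, Sam, Eli]
Visit Bo; enqueue Mae → queue [Kai, Hana, Sam, Eli, Mae]
Visit Kai; enqueue Ivy, Xiu → queue [Hana, Sam, Eli, Mae, Ivy, Xiu]
Visit Hana; enqueue Cal, Ava, Omar → queue [Sam, Eli, Mae, Ivy, Xiu, Cal, Ava, Omar]
Visit Sam → queue [Eli, Mae, Ivy, Xiu, Cal, Ava, Omar]
Visit Eli → queue [Mae, Ivy, Xiu, Cal, Ava, Omar]
Visit Mae → queue [Ivy, Xiu, Cal, Ava, Omar]
Visit Ivy; enqueue Gus → queue [Xiu, Cal, Ava, Omar, Gus]
Visit Xiu; enqueue Uma → queue [Cal, Ava, Omar, Gus, Uma]
Visit Cal → queue [Ava, Omar, Gus, Uma]
Visit Ava → queue [Omar, Gus, Uma]
Visit Omar → queue [Gus, Uma]
Visit Gus → queue [Uma]
Visit Uma → queue []

Ben -> Wes -> Bo -> Kai -> Hana -> Sam -> Eli -> Mae -> Ivy -> Xiu -> Cal -> Ava -> Omar -> Gus -> Uma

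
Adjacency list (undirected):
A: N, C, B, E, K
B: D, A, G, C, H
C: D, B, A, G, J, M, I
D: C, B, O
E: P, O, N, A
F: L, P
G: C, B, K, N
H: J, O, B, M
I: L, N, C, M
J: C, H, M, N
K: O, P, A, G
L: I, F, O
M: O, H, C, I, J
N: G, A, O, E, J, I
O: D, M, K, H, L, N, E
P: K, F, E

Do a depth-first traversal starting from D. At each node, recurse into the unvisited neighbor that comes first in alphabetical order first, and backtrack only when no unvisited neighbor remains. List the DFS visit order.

Visit D
D → B
B → A
A → C
C → G
G → K
K → O
O → E
E → N
N → I
I → L
L → F
F → P
I → M
M → H
H → J

D → B → A → C → G → K → O → E → N → I → L → F → P → M → H → J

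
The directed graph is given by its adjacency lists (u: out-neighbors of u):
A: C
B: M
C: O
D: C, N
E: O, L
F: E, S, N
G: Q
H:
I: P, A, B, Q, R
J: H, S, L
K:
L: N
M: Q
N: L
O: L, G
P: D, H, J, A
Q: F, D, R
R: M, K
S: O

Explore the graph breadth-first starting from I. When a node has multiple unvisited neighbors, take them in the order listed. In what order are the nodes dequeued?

Visit I; enqueue P, A, B, Q, R → queue [P, A, B, Q, R]
Visit P; enqueue D, H, J → queue [A, B, Q, R, D, H, J]
Visit A; enqueue C → queue [B, Q, R, D, H, J, C]
Visit B; enqueue M → queue [Q, R, D, H, J, C, M]
Visit Q; enqueue F → queue [R, D, H, J, C, M, F]
Visit R; enqueue K → queue [D, H, J, C, M, F, K]
Visit D; enqueue N → queue [H, J, C, M, F, K, N]
Visit H → queue [J, C, M, F, K, N]
Visit J; enqueue S, L → queue [C, M, F, K, N, S, L]
Visit C; enqueue O → queue [M, F, K, N, S, L, O]
Visit M → queue [F, K, N, S, L, O]
Visit F; enqueue E → queue [K, N, S, L, O, E]
Visit K → queue [N, S, L, O, E]
Visit N → queue [S, L, O, E]
Visit S → queue [L, O, E]
Visit L → queue [O, E]
Visit O; enqueue G → queue [E, G]
Visit E → queue [G]
Visit G → queue []

I, P, A, B, Q, R, D, H, J, C, M, F, K, N, S, L, O, E, G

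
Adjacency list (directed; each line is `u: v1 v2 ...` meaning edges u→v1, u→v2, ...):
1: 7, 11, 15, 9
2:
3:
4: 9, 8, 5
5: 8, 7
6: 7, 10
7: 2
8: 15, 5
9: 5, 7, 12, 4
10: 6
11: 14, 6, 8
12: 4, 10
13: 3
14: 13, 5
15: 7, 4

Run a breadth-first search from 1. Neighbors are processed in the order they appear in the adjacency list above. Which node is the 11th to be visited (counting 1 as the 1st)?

Visit 1; enqueue 7, 11, 15, 9 → queue [7, 11, 15, 9]
Visit 7; enqueue 2 → queue [11, 15, 9, 2]
Visit 11; enqueue 14, 6, 8 → queue [15, 9, 2, 14, 6, 8]
Visit 15; enqueue 4 → queue [9, 2, 14, 6, 8, 4]
Visit 9; enqueue 5, 12 → queue [2, 14, 6, 8, 4, 5, 12]
Visit 2 → queue [14, 6, 8, 4, 5, 12]
Visit 14; enqueue 13 → queue [6, 8, 4, 5, 12, 13]
Visit 6; enqueue 10 → queue [8, 4, 5, 12, 13, 10]
Visit 8 → queue [4, 5, 12, 13, 10]
Visit 4 → queue [5, 12, 13, 10]
Visit 5 → queue [12, 13, 10]
Visit 12 → queue [13, 10]
Visit 13; enqueue 3 → queue [10, 3]
Visit 10 → queue [3]
Visit 3 → queue []

Visit order: 1, 7, 11, 15, 9, 2, 14, 6, 8, 4, 5, 12, 13, 10, 3

5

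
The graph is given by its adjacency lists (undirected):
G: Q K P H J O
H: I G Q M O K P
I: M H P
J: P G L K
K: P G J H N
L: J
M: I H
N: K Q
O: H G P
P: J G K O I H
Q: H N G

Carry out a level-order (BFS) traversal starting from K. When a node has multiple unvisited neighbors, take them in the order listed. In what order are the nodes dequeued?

Visit K; enqueue P, G, J, H, N → queue [P, G, J, H, N]
Visit P; enqueue O, I → queue [G, J, H, N, O, I]
Visit G; enqueue Q → queue [J, H, N, O, I, Q]
Visit J; enqueue L → queue [H, N, O, I, Q, L]
Visit H; enqueue M → queue [N, O, I, Q, L, M]
Visit N → queue [O, I, Q, L, M]
Visit O → queue [I, Q, L, M]
Visit I → queue [Q, L, M]
Visit Q → queue [L, M]
Visit L → queue [M]
Visit M → queue []

K, P, G, J, H, N, O, I, Q, L, M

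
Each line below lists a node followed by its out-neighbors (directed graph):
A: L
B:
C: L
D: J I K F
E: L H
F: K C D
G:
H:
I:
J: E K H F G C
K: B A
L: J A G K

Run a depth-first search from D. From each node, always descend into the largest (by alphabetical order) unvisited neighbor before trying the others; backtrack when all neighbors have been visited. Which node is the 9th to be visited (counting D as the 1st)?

F

Visit D
D → K
K → B
K → A
A → L
L → J
J → H
J → G
J → F
F → C
J → E
D → I

Visit order: D, K, B, A, L, J, H, G, F, C, E, I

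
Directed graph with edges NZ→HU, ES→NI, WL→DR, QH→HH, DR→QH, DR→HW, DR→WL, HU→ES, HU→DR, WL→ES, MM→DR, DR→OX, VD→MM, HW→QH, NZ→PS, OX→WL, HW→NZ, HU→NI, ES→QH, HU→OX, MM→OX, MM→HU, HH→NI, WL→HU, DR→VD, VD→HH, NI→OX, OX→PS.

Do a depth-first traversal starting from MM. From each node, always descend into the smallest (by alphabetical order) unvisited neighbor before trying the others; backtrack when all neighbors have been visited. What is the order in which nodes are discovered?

MM -> DR -> HW -> NZ -> HU -> ES -> NI -> OX -> PS -> WL -> QH -> HH -> VD

Visit MM
MM → DR
DR → HW
HW → NZ
NZ → HU
HU → ES
ES → NI
NI → OX
OX → PS
OX → WL
ES → QH
QH → HH
DR → VD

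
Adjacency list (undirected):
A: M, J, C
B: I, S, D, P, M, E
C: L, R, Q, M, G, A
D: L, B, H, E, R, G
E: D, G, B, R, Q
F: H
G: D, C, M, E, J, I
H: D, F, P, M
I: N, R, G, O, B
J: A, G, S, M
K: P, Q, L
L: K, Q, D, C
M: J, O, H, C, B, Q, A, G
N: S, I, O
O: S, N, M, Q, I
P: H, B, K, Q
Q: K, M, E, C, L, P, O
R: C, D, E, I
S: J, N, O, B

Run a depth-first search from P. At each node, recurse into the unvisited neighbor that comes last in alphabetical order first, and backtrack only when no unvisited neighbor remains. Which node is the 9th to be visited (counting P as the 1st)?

G

Visit P
P → Q
Q → O
O → S
S → N
N → I
I → R
R → E
E → G
G → M
M → J
J → A
A → C
C → L
L → K
L → D
D → H
H → F
D → B

Visit order: P, Q, O, S, N, I, R, E, G, M, J, A, C, L, K, D, H, F, B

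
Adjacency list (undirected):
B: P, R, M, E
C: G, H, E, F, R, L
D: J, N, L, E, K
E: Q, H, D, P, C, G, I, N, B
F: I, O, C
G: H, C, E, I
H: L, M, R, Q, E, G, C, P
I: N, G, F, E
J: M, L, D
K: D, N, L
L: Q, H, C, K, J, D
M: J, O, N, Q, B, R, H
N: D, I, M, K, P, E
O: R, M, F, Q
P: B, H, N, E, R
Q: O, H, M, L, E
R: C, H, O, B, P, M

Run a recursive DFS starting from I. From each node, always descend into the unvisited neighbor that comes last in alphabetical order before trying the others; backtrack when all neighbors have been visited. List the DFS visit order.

Visit I
I → N
N → P
P → R
R → O
O → Q
Q → M
M → J
J → L
L → K
K → D
D → E
E → H
H → G
G → C
C → F
E → B

I -> N -> P -> R -> O -> Q -> M -> J -> L -> K -> D -> E -> H -> G -> C -> F -> B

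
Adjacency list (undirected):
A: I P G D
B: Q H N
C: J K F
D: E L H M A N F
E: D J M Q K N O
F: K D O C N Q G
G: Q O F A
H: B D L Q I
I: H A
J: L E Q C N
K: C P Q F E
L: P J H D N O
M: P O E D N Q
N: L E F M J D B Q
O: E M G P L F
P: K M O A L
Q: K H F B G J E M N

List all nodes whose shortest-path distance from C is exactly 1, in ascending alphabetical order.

F, J, K

Level 0: C
Level 1: F, J, K
Level 2: D, E, G, L, N, O, P, Q
Level 3: A, B, H, M
Level 4: I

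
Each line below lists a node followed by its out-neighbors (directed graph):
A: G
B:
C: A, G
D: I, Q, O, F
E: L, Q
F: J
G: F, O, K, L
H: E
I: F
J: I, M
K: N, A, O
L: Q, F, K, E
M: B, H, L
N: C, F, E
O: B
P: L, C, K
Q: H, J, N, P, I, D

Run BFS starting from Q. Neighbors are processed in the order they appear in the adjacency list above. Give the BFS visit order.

Visit Q; enqueue H, J, N, P, I, D → queue [H, J, N, P, I, D]
Visit H; enqueue E → queue [J, N, P, I, D, E]
Visit J; enqueue M → queue [N, P, I, D, E, M]
Visit N; enqueue C, F → queue [P, I, D, E, M, C, F]
Visit P; enqueue L, K → queue [I, D, E, M, C, F, L, K]
Visit I → queue [D, E, M, C, F, L, K]
Visit D; enqueue O → queue [E, M, C, F, L, K, O]
Visit E → queue [M, C, F, L, K, O]
Visit M; enqueue B → queue [C, F, L, K, O, B]
Visit C; enqueue A, G → queue [F, L, K, O, B, A, G]
Visit F → queue [L, K, O, B, A, G]
Visit L → queue [K, O, B, A, G]
Visit K → queue [O, B, A, G]
Visit O → queue [B, A, G]
Visit B → queue [A, G]
Visit A → queue [G]
Visit G → queue []

Q H J N P I D E M C F L K O B A G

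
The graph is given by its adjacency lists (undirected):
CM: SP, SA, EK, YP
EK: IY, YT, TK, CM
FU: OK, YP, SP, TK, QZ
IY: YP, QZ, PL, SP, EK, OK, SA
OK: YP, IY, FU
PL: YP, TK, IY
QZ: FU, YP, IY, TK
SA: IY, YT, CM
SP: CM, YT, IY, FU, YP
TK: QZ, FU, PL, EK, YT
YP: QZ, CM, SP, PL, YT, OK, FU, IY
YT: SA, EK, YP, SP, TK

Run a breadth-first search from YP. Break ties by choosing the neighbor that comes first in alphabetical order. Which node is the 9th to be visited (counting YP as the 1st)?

Visit YP; enqueue CM, FU, IY, OK, PL, QZ, SP, YT → queue [CM, FU, IY, OK, PL, QZ, SP, YT]
Visit CM; enqueue EK, SA → queue [FU, IY, OK, PL, QZ, SP, YT, EK, SA]
Visit FU; enqueue TK → queue [IY, OK, PL, QZ, SP, YT, EK, SA, TK]
Visit IY → queue [OK, PL, QZ, SP, YT, EK, SA, TK]
Visit OK → queue [PL, QZ, SP, YT, EK, SA, TK]
Visit PL → queue [QZ, SP, YT, EK, SA, TK]
Visit QZ → queue [SP, YT, EK, SA, TK]
Visit SP → queue [YT, EK, SA, TK]
Visit YT → queue [EK, SA, TK]
Visit EK → queue [SA, TK]
Visit SA → queue [TK]
Visit TK → queue []

Visit order: YP, CM, FU, IY, OK, PL, QZ, SP, YT, EK, SA, TK

YT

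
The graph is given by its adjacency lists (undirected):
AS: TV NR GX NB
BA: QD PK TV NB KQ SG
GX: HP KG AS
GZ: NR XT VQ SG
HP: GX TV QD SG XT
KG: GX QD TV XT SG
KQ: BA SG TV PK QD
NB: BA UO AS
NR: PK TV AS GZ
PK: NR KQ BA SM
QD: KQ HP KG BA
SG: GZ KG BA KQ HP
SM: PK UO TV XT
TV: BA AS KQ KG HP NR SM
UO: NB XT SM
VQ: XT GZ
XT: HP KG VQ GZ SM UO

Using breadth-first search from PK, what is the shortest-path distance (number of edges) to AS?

Level 0: PK
Level 1: BA, KQ, NR, SM
Level 2: AS, GZ, NB, QD, SG, TV, UO, XT
Level 3: GX, HP, KG, VQ
AS first appears at level 2.

2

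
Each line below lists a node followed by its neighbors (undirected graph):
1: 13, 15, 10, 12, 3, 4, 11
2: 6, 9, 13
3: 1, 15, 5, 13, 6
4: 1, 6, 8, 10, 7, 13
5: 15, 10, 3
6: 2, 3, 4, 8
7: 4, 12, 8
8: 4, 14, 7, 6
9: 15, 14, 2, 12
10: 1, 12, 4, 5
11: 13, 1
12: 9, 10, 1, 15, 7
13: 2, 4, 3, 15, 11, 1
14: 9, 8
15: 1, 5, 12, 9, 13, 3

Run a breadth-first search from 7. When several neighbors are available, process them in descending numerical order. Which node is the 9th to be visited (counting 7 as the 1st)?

Visit 7; enqueue 12, 8, 4 → queue [12, 8, 4]
Visit 12; enqueue 15, 10, 9, 1 → queue [8, 4, 15, 10, 9, 1]
Visit 8; enqueue 14, 6 → queue [4, 15, 10, 9, 1, 14, 6]
Visit 4; enqueue 13 → queue [15, 10, 9, 1, 14, 6, 13]
Visit 15; enqueue 5, 3 → queue [10, 9, 1, 14, 6, 13, 5, 3]
Visit 10 → queue [9, 1, 14, 6, 13, 5, 3]
Visit 9; enqueue 2 → queue [1, 14, 6, 13, 5, 3, 2]
Visit 1; enqueue 11 → queue [14, 6, 13, 5, 3, 2, 11]
Visit 14 → queue [6, 13, 5, 3, 2, 11]
Visit 6 → queue [13, 5, 3, 2, 11]
Visit 13 → queue [5, 3, 2, 11]
Visit 5 → queue [3, 2, 11]
Visit 3 → queue [2, 11]
Visit 2 → queue [11]
Visit 11 → queue []

Visit order: 7, 12, 8, 4, 15, 10, 9, 1, 14, 6, 13, 5, 3, 2, 11

14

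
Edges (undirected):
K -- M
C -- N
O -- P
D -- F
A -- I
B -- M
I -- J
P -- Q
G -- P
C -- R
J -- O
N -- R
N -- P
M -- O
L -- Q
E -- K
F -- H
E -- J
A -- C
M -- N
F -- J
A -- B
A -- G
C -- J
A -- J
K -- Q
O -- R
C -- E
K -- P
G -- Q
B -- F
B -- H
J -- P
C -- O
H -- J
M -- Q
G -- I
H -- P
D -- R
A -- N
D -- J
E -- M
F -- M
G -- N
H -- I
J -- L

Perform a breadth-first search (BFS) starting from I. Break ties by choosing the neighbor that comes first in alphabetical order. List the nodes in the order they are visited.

Visit I; enqueue A, G, H, J → queue [A, G, H, J]
Visit A; enqueue B, C, N → queue [G, H, J, B, C, N]
Visit G; enqueue P, Q → queue [H, J, B, C, N, P, Q]
Visit H; enqueue F → queue [J, B, C, N, P, Q, F]
Visit J; enqueue D, E, L, O → queue [B, C, N, P, Q, F, D, E, L, O]
Visit B; enqueue M → queue [C, N, P, Q, F, D, E, L, O, M]
Visit C; enqueue R → queue [N, P, Q, F, D, E, L, O, M, R]
Visit N → queue [P, Q, F, D, E, L, O, M, R]
Visit P; enqueue K → queue [Q, F, D, E, L, O, M, R, K]
Visit Q → queue [F, D, E, L, O, M, R, K]
Visit F → queue [D, E, L, O, M, R, K]
Visit D → queue [E, L, O, M, R, K]
Visit E → queue [L, O, M, R, K]
Visit L → queue [O, M, R, K]
Visit O → queue [M, R, K]
Visit M → queue [R, K]
Visit R → queue [K]
Visit K → queue []

I → A → G → H → J → B → C → N → P → Q → F → D → E → L → O → M → R → K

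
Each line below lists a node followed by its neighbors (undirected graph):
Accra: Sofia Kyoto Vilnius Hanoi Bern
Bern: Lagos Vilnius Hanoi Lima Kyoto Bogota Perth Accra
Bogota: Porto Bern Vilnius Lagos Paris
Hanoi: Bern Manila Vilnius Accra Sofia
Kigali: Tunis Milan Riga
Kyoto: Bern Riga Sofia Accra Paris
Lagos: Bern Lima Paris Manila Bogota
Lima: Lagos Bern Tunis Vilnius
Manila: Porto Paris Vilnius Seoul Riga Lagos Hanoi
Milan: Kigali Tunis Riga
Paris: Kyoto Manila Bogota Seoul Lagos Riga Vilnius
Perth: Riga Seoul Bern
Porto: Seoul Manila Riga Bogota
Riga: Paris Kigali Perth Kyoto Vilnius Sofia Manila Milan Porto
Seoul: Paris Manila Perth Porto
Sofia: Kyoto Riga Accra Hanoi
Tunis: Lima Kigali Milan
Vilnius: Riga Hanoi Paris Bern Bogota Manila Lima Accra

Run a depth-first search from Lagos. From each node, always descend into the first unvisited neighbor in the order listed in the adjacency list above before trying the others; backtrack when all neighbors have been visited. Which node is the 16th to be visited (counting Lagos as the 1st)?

Tunis

Visit Lagos
Lagos → Bern
Bern → Vilnius
Vilnius → Riga
Riga → Paris
Paris → Kyoto
Kyoto → Sofia
Sofia → Accra
Accra → Hanoi
Hanoi → Manila
Manila → Porto
Porto → Seoul
Seoul → Perth
Porto → Bogota
Riga → Kigali
Kigali → Tunis
Tunis → Lima
Tunis → Milan

Visit order: Lagos, Bern, Vilnius, Riga, Paris, Kyoto, Sofia, Accra, Hanoi, Manila, Porto, Seoul, Perth, Bogota, Kigali, Tunis, Lima, Milan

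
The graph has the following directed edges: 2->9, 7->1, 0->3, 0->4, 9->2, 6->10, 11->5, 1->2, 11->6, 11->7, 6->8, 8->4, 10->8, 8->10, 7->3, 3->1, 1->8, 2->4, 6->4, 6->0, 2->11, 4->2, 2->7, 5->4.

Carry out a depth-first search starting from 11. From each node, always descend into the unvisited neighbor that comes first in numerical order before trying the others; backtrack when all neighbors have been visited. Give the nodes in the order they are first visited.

Visit 11
11 → 5
5 → 4
4 → 2
2 → 7
7 → 1
1 → 8
8 → 10
7 → 3
2 → 9
11 → 6
6 → 0

11, 5, 4, 2, 7, 1, 8, 10, 3, 9, 6, 0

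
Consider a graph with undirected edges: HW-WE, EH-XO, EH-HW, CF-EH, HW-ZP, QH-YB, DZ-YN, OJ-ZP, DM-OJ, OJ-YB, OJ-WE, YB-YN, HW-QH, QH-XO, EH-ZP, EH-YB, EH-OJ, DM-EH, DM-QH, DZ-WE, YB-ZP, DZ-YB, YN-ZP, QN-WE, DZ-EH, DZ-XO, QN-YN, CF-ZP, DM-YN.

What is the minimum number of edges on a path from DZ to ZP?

2

Level 0: DZ
Level 1: EH, WE, XO, YB, YN
Level 2: CF, DM, HW, OJ, QH, QN, ZP
ZP first appears at level 2.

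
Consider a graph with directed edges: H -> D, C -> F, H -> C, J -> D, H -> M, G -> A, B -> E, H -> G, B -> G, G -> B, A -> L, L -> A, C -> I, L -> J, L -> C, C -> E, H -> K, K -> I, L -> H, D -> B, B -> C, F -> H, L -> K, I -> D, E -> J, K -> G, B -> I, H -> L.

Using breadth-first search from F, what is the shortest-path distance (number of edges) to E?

3

Level 0: F
Level 1: H
Level 2: C, D, G, K, L, M
Level 3: A, B, E, I, J
E first appears at level 3.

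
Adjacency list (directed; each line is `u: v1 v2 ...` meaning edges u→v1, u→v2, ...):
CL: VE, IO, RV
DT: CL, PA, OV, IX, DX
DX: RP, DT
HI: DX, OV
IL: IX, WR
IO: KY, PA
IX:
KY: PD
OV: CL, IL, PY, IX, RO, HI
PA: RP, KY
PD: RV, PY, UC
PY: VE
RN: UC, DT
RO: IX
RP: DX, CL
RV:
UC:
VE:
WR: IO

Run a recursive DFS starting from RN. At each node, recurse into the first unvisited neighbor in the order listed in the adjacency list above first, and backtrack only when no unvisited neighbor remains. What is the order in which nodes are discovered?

Visit RN
RN → UC
RN → DT
DT → CL
CL → VE
CL → IO
IO → KY
KY → PD
PD → RV
PD → PY
IO → PA
PA → RP
RP → DX
DT → OV
OV → IL
IL → IX
IL → WR
OV → RO
OV → HI

RN → UC → DT → CL → VE → IO → KY → PD → RV → PY → PA → RP → DX → OV → IL → IX → WR → RO → HI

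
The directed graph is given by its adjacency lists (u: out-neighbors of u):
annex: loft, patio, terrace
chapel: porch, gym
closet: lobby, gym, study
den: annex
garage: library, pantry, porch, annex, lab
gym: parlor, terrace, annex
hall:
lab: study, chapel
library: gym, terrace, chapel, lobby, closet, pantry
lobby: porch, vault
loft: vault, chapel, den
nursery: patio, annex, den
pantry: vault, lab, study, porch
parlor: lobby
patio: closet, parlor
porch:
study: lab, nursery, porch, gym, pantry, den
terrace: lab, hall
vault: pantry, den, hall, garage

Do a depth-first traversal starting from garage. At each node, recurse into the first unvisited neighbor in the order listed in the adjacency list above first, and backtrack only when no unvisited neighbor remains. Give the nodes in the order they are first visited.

garage → library → gym → parlor → lobby → porch → vault → pantry → lab → study → nursery → patio → closet → annex → loft → chapel → den → terrace → hall

Visit garage
garage → library
library → gym
gym → parlor
parlor → lobby
lobby → porch
lobby → vault
vault → pantry
pantry → lab
lab → study
study → nursery
nursery → patio
patio → closet
nursery → annex
annex → loft
loft → chapel
loft → den
annex → terrace
terrace → hall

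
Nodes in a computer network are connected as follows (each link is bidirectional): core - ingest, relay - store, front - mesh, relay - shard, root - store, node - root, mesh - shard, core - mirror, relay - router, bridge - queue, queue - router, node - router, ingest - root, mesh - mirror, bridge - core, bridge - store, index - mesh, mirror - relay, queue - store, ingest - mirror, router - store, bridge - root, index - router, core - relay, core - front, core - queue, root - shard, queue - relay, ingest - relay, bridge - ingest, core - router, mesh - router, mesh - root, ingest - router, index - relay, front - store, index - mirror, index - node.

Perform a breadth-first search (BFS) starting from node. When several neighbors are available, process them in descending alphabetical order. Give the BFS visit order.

node, router, root, index, store, relay, queue, mesh, ingest, core, shard, bridge, mirror, front

Visit node; enqueue router, root, index → queue [router, root, index]
Visit router; enqueue store, relay, queue, mesh, ingest, core → queue [root, index, store, relay, queue, mesh, ingest, core]
Visit root; enqueue shard, bridge → queue [index, store, relay, queue, mesh, ingest, core, shard, bridge]
Visit index; enqueue mirror → queue [store, relay, queue, mesh, ingest, core, shard, bridge, mirror]
Visit store; enqueue front → queue [relay, queue, mesh, ingest, core, shard, bridge, mirror, front]
Visit relay → queue [queue, mesh, ingest, core, shard, bridge, mirror, front]
Visit queue → queue [mesh, ingest, core, shard, bridge, mirror, front]
Visit mesh → queue [ingest, core, shard, bridge, mirror, front]
Visit ingest → queue [core, shard, bridge, mirror, front]
Visit core → queue [shard, bridge, mirror, front]
Visit shard → queue [bridge, mirror, front]
Visit bridge → queue [mirror, front]
Visit mirror → queue [front]
Visit front → queue []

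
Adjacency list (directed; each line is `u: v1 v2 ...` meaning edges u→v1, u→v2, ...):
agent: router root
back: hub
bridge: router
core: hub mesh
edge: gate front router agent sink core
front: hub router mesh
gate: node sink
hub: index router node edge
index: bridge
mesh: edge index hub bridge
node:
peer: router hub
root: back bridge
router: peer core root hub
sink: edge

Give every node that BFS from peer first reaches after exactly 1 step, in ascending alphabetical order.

hub, router

Level 0: peer
Level 1: hub, router
Level 2: core, edge, index, node, root
Level 3: agent, back, bridge, front, gate, mesh, sink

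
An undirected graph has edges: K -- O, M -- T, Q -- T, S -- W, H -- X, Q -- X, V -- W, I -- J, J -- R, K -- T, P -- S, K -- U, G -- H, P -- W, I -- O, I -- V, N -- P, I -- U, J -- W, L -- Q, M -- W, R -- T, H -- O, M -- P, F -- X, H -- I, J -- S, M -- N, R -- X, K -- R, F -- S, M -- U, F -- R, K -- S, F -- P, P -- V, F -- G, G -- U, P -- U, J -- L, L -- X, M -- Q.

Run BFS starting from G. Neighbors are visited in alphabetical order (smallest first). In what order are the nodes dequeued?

G F H U P R S X I O K M N V W J T L Q

Visit G; enqueue F, H, U → queue [F, H, U]
Visit F; enqueue P, R, S, X → queue [H, U, P, R, S, X]
Visit H; enqueue I, O → queue [U, P, R, S, X, I, O]
Visit U; enqueue K, M → queue [P, R, S, X, I, O, K, M]
Visit P; enqueue N, V, W → queue [R, S, X, I, O, K, M, N, V, W]
Visit R; enqueue J, T → queue [S, X, I, O, K, M, N, V, W, J, T]
Visit S → queue [X, I, O, K, M, N, V, W, J, T]
Visit X; enqueue L, Q → queue [I, O, K, M, N, V, W, J, T, L, Q]
Visit I → queue [O, K, M, N, V, W, J, T, L, Q]
Visit O → queue [K, M, N, V, W, J, T, L, Q]
Visit K → queue [M, N, V, W, J, T, L, Q]
Visit M → queue [N, V, W, J, T, L, Q]
Visit N → queue [V, W, J, T, L, Q]
Visit V → queue [W, J, T, L, Q]
Visit W → queue [J, T, L, Q]
Visit J → queue [T, L, Q]
Visit T → queue [L, Q]
Visit L → queue [Q]
Visit Q → queue []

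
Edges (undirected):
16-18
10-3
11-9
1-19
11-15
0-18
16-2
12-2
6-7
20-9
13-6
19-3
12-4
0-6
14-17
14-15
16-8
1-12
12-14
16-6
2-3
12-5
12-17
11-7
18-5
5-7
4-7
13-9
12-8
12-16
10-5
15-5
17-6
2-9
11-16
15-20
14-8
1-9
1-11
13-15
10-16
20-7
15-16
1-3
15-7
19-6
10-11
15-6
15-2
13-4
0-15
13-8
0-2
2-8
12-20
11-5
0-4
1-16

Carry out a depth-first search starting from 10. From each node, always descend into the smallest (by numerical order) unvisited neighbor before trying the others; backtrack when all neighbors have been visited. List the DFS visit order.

Visit 10
10 → 3
3 → 1
1 → 9
9 → 2
2 → 0
0 → 4
4 → 7
7 → 5
5 → 11
11 → 15
15 → 6
6 → 13
13 → 8
8 → 12
12 → 14
14 → 17
12 → 16
16 → 18
12 → 20
6 → 19

10, 3, 1, 9, 2, 0, 4, 7, 5, 11, 15, 6, 13, 8, 12, 14, 17, 16, 18, 20, 19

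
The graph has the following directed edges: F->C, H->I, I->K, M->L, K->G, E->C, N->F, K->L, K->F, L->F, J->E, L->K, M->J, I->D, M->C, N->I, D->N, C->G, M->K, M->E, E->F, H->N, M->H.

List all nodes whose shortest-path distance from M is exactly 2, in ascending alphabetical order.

Level 0: M
Level 1: C, E, H, J, K, L
Level 2: F, G, I, N
Level 3: D

F, G, I, N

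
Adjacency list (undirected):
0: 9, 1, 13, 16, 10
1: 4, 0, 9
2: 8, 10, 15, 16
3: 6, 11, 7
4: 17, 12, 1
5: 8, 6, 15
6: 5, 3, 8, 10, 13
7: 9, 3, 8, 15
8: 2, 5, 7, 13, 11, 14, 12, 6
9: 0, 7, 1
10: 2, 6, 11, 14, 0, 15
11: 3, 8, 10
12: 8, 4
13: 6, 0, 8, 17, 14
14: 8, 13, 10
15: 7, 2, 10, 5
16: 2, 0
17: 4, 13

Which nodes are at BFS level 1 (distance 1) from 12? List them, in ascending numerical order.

4, 8

Level 0: 12
Level 1: 4, 8
Level 2: 1, 2, 5, 6, 7, 11, 13, 14, 17
Level 3: 0, 3, 9, 10, 15, 16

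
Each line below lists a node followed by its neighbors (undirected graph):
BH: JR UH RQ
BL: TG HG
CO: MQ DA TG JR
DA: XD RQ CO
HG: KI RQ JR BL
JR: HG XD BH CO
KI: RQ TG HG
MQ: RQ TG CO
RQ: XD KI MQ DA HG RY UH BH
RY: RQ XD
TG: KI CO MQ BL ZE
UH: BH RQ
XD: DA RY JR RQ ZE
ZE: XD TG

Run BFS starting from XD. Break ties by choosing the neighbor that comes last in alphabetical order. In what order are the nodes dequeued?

Visit XD; enqueue ZE, RY, RQ, JR, DA → queue [ZE, RY, RQ, JR, DA]
Visit ZE; enqueue TG → queue [RY, RQ, JR, DA, TG]
Visit RY → queue [RQ, JR, DA, TG]
Visit RQ; enqueue UH, MQ, KI, HG, BH → queue [JR, DA, TG, UH, MQ, KI, HG, BH]
Visit JR; enqueue CO → queue [DA, TG, UH, MQ, KI, HG, BH, CO]
Visit DA → queue [TG, UH, MQ, KI, HG, BH, CO]
Visit TG; enqueue BL → queue [UH, MQ, KI, HG, BH, CO, BL]
Visit UH → queue [MQ, KI, HG, BH, CO, BL]
Visit MQ → queue [KI, HG, BH, CO, BL]
Visit KI → queue [HG, BH, CO, BL]
Visit HG → queue [BH, CO, BL]
Visit BH → queue [CO, BL]
Visit CO → queue [BL]
Visit BL → queue []

XD, ZE, RY, RQ, JR, DA, TG, UH, MQ, KI, HG, BH, CO, BL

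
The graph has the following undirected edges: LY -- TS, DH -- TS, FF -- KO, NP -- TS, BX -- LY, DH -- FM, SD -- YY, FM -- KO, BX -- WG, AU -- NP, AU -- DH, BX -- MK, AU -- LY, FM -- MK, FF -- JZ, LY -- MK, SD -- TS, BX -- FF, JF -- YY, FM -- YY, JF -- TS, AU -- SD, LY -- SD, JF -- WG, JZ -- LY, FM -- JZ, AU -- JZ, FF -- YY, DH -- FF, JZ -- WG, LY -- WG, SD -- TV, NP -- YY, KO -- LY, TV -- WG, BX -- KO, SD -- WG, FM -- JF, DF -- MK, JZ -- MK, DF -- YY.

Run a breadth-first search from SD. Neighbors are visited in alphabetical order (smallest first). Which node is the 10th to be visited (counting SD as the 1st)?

NP

Visit SD; enqueue AU, LY, TS, TV, WG, YY → queue [AU, LY, TS, TV, WG, YY]
Visit AU; enqueue DH, JZ, NP → queue [LY, TS, TV, WG, YY, DH, JZ, NP]
Visit LY; enqueue BX, KO, MK → queue [TS, TV, WG, YY, DH, JZ, NP, BX, KO, MK]
Visit TS; enqueue JF → queue [TV, WG, YY, DH, JZ, NP, BX, KO, MK, JF]
Visit TV → queue [WG, YY, DH, JZ, NP, BX, KO, MK, JF]
Visit WG → queue [YY, DH, JZ, NP, BX, KO, MK, JF]
Visit YY; enqueue DF, FF, FM → queue [DH, JZ, NP, BX, KO, MK, JF, DF, FF, FM]
Visit DH → queue [JZ, NP, BX, KO, MK, JF, DF, FF, FM]
Visit JZ → queue [NP, BX, KO, MK, JF, DF, FF, FM]
Visit NP → queue [BX, KO, MK, JF, DF, FF, FM]
Visit BX → queue [KO, MK, JF, DF, FF, FM]
Visit KO → queue [MK, JF, DF, FF, FM]
Visit MK → queue [JF, DF, FF, FM]
Visit JF → queue [DF, FF, FM]
Visit DF → queue [FF, FM]
Visit FF → queue [FM]
Visit FM → queue []

Visit order: SD, AU, LY, TS, TV, WG, YY, DH, JZ, NP, BX, KO, MK, JF, DF, FF, FM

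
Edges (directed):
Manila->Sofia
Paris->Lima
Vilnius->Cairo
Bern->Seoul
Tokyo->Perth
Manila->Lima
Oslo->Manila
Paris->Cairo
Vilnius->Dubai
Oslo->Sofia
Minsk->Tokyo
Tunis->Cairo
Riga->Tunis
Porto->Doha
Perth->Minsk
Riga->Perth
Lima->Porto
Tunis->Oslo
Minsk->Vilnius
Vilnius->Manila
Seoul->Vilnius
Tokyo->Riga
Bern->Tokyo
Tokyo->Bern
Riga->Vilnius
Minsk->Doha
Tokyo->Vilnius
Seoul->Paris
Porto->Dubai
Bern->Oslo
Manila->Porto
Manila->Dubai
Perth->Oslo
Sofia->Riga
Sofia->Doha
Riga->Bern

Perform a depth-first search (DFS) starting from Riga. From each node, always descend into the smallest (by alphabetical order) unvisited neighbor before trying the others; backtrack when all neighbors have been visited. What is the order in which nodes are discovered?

Visit Riga
Riga → Bern
Bern → Oslo
Oslo → Manila
Manila → Dubai
Manila → Lima
Lima → Porto
Porto → Doha
Manila → Sofia
Bern → Seoul
Seoul → Paris
Paris → Cairo
Seoul → Vilnius
Bern → Tokyo
Tokyo → Perth
Perth → Minsk
Riga → Tunis

Riga Bern Oslo Manila Dubai Lima Porto Doha Sofia Seoul Paris Cairo Vilnius Tokyo Perth Minsk Tunis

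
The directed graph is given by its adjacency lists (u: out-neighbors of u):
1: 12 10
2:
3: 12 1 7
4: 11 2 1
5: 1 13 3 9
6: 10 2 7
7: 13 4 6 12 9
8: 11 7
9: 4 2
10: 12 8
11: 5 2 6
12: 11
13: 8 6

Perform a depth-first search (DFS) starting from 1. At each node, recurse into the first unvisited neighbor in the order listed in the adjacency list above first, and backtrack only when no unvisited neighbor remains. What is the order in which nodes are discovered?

1, 12, 11, 5, 13, 8, 7, 4, 2, 6, 10, 9, 3

Visit 1
1 → 12
12 → 11
11 → 5
5 → 13
13 → 8
8 → 7
7 → 4
4 → 2
7 → 6
6 → 10
7 → 9
5 → 3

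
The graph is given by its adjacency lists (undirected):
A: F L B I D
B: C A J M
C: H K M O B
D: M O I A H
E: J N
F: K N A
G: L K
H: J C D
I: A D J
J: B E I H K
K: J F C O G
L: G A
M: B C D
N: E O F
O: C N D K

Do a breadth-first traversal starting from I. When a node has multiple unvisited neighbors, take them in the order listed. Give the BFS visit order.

Visit I; enqueue A, D, J → queue [A, D, J]
Visit A; enqueue F, L, B → queue [D, J, F, L, B]
Visit D; enqueue M, O, H → queue [J, F, L, B, M, O, H]
Visit J; enqueue E, K → queue [F, L, B, M, O, H, E, K]
Visit F; enqueue N → queue [L, B, M, O, H, E, K, N]
Visit L; enqueue G → queue [B, M, O, H, E, K, N, G]
Visit B; enqueue C → queue [M, O, H, E, K, N, G, C]
Visit M → queue [O, H, E, K, N, G, C]
Visit O → queue [H, E, K, N, G, C]
Visit H → queue [E, K, N, G, C]
Visit E → queue [K, N, G, C]
Visit K → queue [N, G, C]
Visit N → queue [G, C]
Visit G → queue [C]
Visit C → queue []

I -> A -> D -> J -> F -> L -> B -> M -> O -> H -> E -> K -> N -> G -> C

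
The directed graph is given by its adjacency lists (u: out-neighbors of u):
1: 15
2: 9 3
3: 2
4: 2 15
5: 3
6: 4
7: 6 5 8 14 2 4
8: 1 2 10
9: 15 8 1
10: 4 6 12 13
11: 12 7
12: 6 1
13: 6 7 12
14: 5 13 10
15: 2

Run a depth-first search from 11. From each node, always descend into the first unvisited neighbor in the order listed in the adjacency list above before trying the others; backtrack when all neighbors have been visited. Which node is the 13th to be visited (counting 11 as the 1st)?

Visit 11
11 → 12
12 → 6
6 → 4
4 → 2
2 → 9
9 → 15
9 → 8
8 → 1
8 → 10
10 → 13
13 → 7
7 → 5
5 → 3
7 → 14

Visit order: 11, 12, 6, 4, 2, 9, 15, 8, 1, 10, 13, 7, 5, 3, 14

5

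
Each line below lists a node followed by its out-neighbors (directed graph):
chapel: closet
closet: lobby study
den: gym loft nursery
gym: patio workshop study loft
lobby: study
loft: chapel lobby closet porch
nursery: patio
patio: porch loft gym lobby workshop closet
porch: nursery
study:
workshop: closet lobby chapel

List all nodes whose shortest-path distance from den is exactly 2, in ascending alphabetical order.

chapel, closet, lobby, patio, porch, study, workshop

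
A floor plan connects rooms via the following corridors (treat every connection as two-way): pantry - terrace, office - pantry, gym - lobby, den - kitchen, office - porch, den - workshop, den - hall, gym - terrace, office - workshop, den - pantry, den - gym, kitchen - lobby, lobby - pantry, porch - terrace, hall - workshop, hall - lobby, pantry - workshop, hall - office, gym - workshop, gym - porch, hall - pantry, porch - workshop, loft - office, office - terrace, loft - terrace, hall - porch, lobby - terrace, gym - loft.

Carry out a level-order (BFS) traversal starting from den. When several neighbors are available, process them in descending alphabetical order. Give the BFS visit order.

den, workshop, pantry, kitchen, hall, gym, porch, office, terrace, lobby, loft

Visit den; enqueue workshop, pantry, kitchen, hall, gym → queue [workshop, pantry, kitchen, hall, gym]
Visit workshop; enqueue porch, office → queue [pantry, kitchen, hall, gym, porch, office]
Visit pantry; enqueue terrace, lobby → queue [kitchen, hall, gym, porch, office, terrace, lobby]
Visit kitchen → queue [hall, gym, porch, office, terrace, lobby]
Visit hall → queue [gym, porch, office, terrace, lobby]
Visit gym; enqueue loft → queue [porch, office, terrace, lobby, loft]
Visit porch → queue [office, terrace, lobby, loft]
Visit office → queue [terrace, lobby, loft]
Visit terrace → queue [lobby, loft]
Visit lobby → queue [loft]
Visit loft → queue []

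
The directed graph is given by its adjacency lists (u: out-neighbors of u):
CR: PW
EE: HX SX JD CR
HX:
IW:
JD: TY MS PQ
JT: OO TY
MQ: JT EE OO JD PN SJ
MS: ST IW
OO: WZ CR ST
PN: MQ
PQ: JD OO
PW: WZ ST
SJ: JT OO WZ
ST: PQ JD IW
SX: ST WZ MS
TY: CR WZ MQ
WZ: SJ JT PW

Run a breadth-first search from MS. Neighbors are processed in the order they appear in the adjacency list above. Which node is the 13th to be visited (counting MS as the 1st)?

PW

Visit MS; enqueue ST, IW → queue [ST, IW]
Visit ST; enqueue PQ, JD → queue [IW, PQ, JD]
Visit IW → queue [PQ, JD]
Visit PQ; enqueue OO → queue [JD, OO]
Visit JD; enqueue TY → queue [OO, TY]
Visit OO; enqueue WZ, CR → queue [TY, WZ, CR]
Visit TY; enqueue MQ → queue [WZ, CR, MQ]
Visit WZ; enqueue SJ, JT, PW → queue [CR, MQ, SJ, JT, PW]
Visit CR → queue [MQ, SJ, JT, PW]
Visit MQ; enqueue EE, PN → queue [SJ, JT, PW, EE, PN]
Visit SJ → queue [JT, PW, EE, PN]
Visit JT → queue [PW, EE, PN]
Visit PW → queue [EE, PN]
Visit EE; enqueue HX, SX → queue [PN, HX, SX]
Visit PN → queue [HX, SX]
Visit HX → queue [SX]
Visit SX → queue []

Visit order: MS, ST, IW, PQ, JD, OO, TY, WZ, CR, MQ, SJ, JT, PW, EE, PN, HX, SX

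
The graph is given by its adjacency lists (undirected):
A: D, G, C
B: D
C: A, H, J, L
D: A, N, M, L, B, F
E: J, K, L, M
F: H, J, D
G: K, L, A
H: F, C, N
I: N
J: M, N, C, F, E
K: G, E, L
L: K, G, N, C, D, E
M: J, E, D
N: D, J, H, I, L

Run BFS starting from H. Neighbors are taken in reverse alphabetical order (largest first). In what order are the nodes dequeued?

H → N → F → C → L → J → I → D → A → K → G → E → M → B

Visit H; enqueue N, F, C → queue [N, F, C]
Visit N; enqueue L, J, I, D → queue [F, C, L, J, I, D]
Visit F → queue [C, L, J, I, D]
Visit C; enqueue A → queue [L, J, I, D, A]
Visit L; enqueue K, G, E → queue [J, I, D, A, K, G, E]
Visit J; enqueue M → queue [I, D, A, K, G, E, M]
Visit I → queue [D, A, K, G, E, M]
Visit D; enqueue B → queue [A, K, G, E, M, B]
Visit A → queue [K, G, E, M, B]
Visit K → queue [G, E, M, B]
Visit G → queue [E, M, B]
Visit E → queue [M, B]
Visit M → queue [B]
Visit B → queue []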